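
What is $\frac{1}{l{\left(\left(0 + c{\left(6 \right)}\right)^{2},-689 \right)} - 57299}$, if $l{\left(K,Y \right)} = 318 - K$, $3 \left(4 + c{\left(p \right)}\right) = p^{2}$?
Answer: $- \frac{1}{57045} \approx -1.753 \cdot 10^{-5}$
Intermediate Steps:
$c{\left(p \right)} = -4 + \frac{p^{2}}{3}$
$\frac{1}{l{\left(\left(0 + c{\left(6 \right)}\right)^{2},-689 \right)} - 57299} = \frac{1}{\left(318 - \left(0 - \left(4 - \frac{6^{2}}{3}\right)\right)^{2}\right) - 57299} = \frac{1}{\left(318 - \left(0 + \left(-4 + \frac{1}{3} \cdot 36\right)\right)^{2}\right) - 57299} = \frac{1}{\left(318 - \left(0 + \left(-4 + 12\right)\right)^{2}\right) - 57299} = \frac{1}{\left(318 - \left(0 + 8\right)^{2}\right) - 57299} = \frac{1}{\left(318 - 8^{2}\right) - 57299} = \frac{1}{\left(318 - 64\right) - 57299} = \frac{1}{254 - 57299} = \frac{1}{-57045} = - \frac{1}{57045}$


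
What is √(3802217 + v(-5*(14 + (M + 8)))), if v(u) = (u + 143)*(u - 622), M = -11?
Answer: 3*√415849 ≈ 1934.6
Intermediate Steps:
v(u) = (-622 + u)*(143 + u) (v(u) = (143 + u)*(-622 + u) = (-622 + u)*(143 + u))
√(3802217 + v(-5*(14 + (M + 8)))) = √(3802217 + (-88946 + (-5*(14 + (-11 + 8)))² - (-2395)*(14 + (-11 + 8)))) = √(3802217 + (-88946 + (-5*(14 - 3))² - (-2395)*(14 - 3))) = √(3802217 + (-88946 + (-5*11)² - (-2395)*11)) = √(3802217 + (-88946 + (-55)² - 479*(-55))) = √(3802217 + (-88946 + 3025 + 26345)) = √(3802217 - 59576) = √3742641 = 3*√415849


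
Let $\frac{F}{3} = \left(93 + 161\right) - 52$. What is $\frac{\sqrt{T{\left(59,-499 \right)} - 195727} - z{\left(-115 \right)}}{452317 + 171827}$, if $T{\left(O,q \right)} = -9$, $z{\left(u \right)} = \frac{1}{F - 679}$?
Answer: $\frac{1}{45562512} + \frac{i \sqrt{48934}}{312072} \approx 2.1948 \cdot 10^{-8} + 0.00070884 i$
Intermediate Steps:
$F = 606$ ($F = 3 \left(\left(93 + 161\right) - 52\right) = 3 \left(254 - 52\right) = 3 \cdot 202 = 606$)
$z{\left(u \right)} = - \frac{1}{73}$ ($z{\left(u \right)} = \frac{1}{606 - 679} = \frac{1}{-73} = - \frac{1}{73}$)
$\frac{\sqrt{T{\left(59,-499 \right)} - 195727} - z{\left(-115 \right)}}{452317 + 171827} = \frac{\sqrt{-9 - 195727} - - \frac{1}{73}}{452317 + 171827} = \frac{\sqrt{-195736} + \frac{1}{73}}{624144} = \left(2 i \sqrt{48934} + \frac{1}{73}\right) \frac{1}{624144} = \left(\frac{1}{73} + 2 i \sqrt{48934}\right) \frac{1}{624144} = \frac{1}{45562512} + \frac{i \sqrt{48934}}{312072}$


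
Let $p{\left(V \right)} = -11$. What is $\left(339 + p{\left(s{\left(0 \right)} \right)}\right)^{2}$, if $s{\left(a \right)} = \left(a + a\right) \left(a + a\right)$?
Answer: $107584$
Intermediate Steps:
$s{\left(a \right)} = 4 a^{2}$ ($s{\left(a \right)} = 2 a 2 a = 4 a^{2}$)
$\left(339 + p{\left(s{\left(0 \right)} \right)}\right)^{2} = \left(339 - 11\right)^{2} = 328^{2} = 107584$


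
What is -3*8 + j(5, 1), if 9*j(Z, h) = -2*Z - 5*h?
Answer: -77/3 ≈ -25.667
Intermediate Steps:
j(Z, h) = -5*h/9 - 2*Z/9 (j(Z, h) = (-2*Z - 5*h)/9 = (-5*h - 2*Z)/9 = -5*h/9 - 2*Z/9)
-3*8 + j(5, 1) = -3*8 + (-5/9*1 - 2/9*5) = -24 + (-5/9 - 10/9) = -24 - 5/3 = -77/3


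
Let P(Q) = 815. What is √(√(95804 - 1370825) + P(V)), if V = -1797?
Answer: √(815 + 27*I*√1749) ≈ 33.223 + 16.994*I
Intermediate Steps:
√(√(95804 - 1370825) + P(V)) = √(√(95804 - 1370825) + 815) = √(√(-1275021) + 815) = √(27*I*√1749 + 815) = √(815 + 27*I*√1749)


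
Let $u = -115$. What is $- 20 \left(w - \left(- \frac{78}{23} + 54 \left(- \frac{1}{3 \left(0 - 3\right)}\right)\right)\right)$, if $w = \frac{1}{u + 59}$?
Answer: $\frac{16915}{322} \approx 52.531$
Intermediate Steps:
$w = - \frac{1}{56}$ ($w = \frac{1}{-115 + 59} = \frac{1}{-56} = - \frac{1}{56} \approx -0.017857$)
$- 20 \left(w - \left(- \frac{78}{23} + 54 \left(- \frac{1}{3 \left(0 - 3\right)}\right)\right)\right) = - 20 \left(- \frac{1}{56} - \left(- \frac{78}{23} + 54 \left(- \frac{1}{3 \left(0 - 3\right)}\right)\right)\right) = - 20 \left(- \frac{1}{56} - \left(- \frac{78}{23} + \frac{54}{\left(-3\right) \left(-3\right)}\right)\right) = - 20 \left(- \frac{1}{56} + \left(- \frac{54}{9} + \frac{78}{23}\right)\right) = - 20 \left(- \frac{1}{56} + \left(\left(-54\right) \frac{1}{9} + \frac{78}{23}\right)\right) = - 20 \left(- \frac{1}{56} + \left(-6 + \frac{78}{23}\right)\right) = - 20 \left(- \frac{1}{56} - \frac{60}{23}\right) = \left(-20\right) \left(- \frac{3383}{1288}\right) = \frac{16915}{322}$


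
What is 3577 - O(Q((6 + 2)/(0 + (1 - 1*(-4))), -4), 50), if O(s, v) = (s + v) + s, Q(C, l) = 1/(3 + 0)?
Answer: 10579/3 ≈ 3526.3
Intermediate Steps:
Q(C, l) = ⅓ (Q(C, l) = 1/3 = ⅓)
O(s, v) = v + 2*s
3577 - O(Q((6 + 2)/(0 + (1 - 1*(-4))), -4), 50) = 3577 - (50 + 2*(⅓)) = 3577 - (50 + ⅔) = 3577 - 1*152/3 = 3577 - 152/3 = 10579/3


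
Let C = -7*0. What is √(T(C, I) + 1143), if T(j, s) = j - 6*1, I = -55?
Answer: √1137 ≈ 33.719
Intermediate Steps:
C = 0
T(j, s) = -6 + j (T(j, s) = j - 6 = -6 + j)
√(T(C, I) + 1143) = √((-6 + 0) + 1143) = √(-6 + 1143) = √1137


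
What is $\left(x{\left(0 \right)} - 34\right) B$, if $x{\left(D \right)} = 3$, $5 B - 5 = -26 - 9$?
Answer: $186$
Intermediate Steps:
$B = -6$ ($B = 1 + \frac{-26 - 9}{5} = 1 + \frac{1}{5} \left(-35\right) = 1 - 7 = -6$)
$\left(x{\left(0 \right)} - 34\right) B = \left(3 - 34\right) \left(-6\right) = \left(-31\right) \left(-6\right) = 186$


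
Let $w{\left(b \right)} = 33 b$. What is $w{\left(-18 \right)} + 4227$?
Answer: $3633$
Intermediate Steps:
$w{\left(-18 \right)} + 4227 = 33 \left(-18\right) + 4227 = -594 + 4227 = 3633$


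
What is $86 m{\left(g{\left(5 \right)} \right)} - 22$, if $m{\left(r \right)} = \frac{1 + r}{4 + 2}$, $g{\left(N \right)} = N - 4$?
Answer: $\frac{20}{3} \approx 6.6667$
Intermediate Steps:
$g{\left(N \right)} = -4 + N$ ($g{\left(N \right)} = N - 4 = -4 + N$)
$m{\left(r \right)} = \frac{1}{6} + \frac{r}{6}$ ($m{\left(r \right)} = \frac{1 + r}{6} = \left(1 + r\right) \frac{1}{6} = \frac{1}{6} + \frac{r}{6}$)
$86 m{\left(g{\left(5 \right)} \right)} - 22 = 86 \left(\frac{1}{6} + \frac{-4 + 5}{6}\right) - 22 = 86 \left(\frac{1}{6} + \frac{1}{6} \cdot 1\right) - 22 = 86 \left(\frac{1}{6} + \frac{1}{6}\right) - 22 = 86 \cdot \frac{1}{3} - 22 = \frac{86}{3} - 22 = \frac{20}{3}$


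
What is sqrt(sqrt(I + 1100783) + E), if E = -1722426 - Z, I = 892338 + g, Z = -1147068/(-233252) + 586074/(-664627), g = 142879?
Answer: sqrt(-2587189979095063688797360923 + 60082323813557834040040*sqrt(1335))/38756394251 ≈ 1311.9*I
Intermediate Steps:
Z = 156417357747/38756394251 (Z = -1147068*(-1/233252) + 586074*(-1/664627) = 286767/58313 - 586074/664627 = 156417357747/38756394251 ≈ 4.0359)
I = 1035217 (I = 892338 + 142879 = 1035217)
E = -66755177541530673/38756394251 (E = -1722426 - 1*156417357747/38756394251 = -1722426 - 156417357747/38756394251 = -66755177541530673/38756394251 ≈ -1.7224e+6)
sqrt(sqrt(I + 1100783) + E) = sqrt(sqrt(1035217 + 1100783) - 66755177541530673/38756394251) = sqrt(sqrt(2136000) - 66755177541530673/38756394251) = sqrt(40*sqrt(1335) - 66755177541530673/38756394251) = sqrt(-66755177541530673/38756394251 + 40*sqrt(1335))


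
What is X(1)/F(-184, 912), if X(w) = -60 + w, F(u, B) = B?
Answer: -59/912 ≈ -0.064693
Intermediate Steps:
X(1)/F(-184, 912) = (-60 + 1)/912 = -59*1/912 = -59/912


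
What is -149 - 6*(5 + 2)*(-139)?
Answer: 5689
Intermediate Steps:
-149 - 6*(5 + 2)*(-139) = -149 - 6*7*(-139) = -149 - 42*(-139) = -149 + 5838 = 5689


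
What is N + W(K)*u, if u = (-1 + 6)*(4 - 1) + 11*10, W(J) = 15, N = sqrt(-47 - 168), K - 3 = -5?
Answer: 1875 + I*sqrt(215) ≈ 1875.0 + 14.663*I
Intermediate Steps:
K = -2 (K = 3 - 5 = -2)
N = I*sqrt(215) (N = sqrt(-215) = I*sqrt(215) ≈ 14.663*I)
u = 125 (u = 5*3 + 110 = 15 + 110 = 125)
N + W(K)*u = I*sqrt(215) + 15*125 = I*sqrt(215) + 1875 = 1875 + I*sqrt(215)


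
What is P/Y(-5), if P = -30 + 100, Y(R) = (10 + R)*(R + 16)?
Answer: 14/11 ≈ 1.2727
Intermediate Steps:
Y(R) = (10 + R)*(16 + R)
P = 70
P/Y(-5) = 70/(160 + (-5)**2 + 26*(-5)) = 70/(160 + 25 - 130) = 70/55 = 70*(1/55) = 14/11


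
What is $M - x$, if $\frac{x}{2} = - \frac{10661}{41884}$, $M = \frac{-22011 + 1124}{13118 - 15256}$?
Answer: $\frac{115052193}{11193499} \approx 10.278$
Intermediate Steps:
$M = \frac{20887}{2138}$ ($M = - \frac{20887}{-2138} = \left(-20887\right) \left(- \frac{1}{2138}\right) = \frac{20887}{2138} \approx 9.7694$)
$x = - \frac{10661}{20942}$ ($x = 2 \left(- \frac{10661}{41884}\right) = - \frac{10661}{20942} \approx -0.50907$)
$M - x = \frac{20887}{2138} - - \frac{10661}{20942} = \frac{20887}{2138} + \frac{10661}{20942} = \frac{115052193}{11193499}$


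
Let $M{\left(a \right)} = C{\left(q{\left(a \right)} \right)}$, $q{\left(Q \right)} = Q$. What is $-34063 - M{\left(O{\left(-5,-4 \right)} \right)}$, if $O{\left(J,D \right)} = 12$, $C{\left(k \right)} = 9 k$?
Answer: $-34171$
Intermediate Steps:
$M{\left(a \right)} = 9 a$
$-34063 - M{\left(O{\left(-5,-4 \right)} \right)} = -34063 - 9 \cdot 12 = -34063 - 108 = -34171$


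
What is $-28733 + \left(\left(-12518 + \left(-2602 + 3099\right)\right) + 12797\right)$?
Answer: $-27957$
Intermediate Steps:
$-28733 + \left(\left(-12518 + \left(-2602 + 3099\right)\right) + 12797\right) = -28733 + \left(\left(-12518 + 497\right) + 12797\right) = -28733 + \left(-12021 + 12797\right) = -28733 + 776 = -27957$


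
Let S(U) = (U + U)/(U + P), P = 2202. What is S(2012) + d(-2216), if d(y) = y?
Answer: -4667100/2107 ≈ -2215.0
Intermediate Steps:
S(U) = 2*U/(2202 + U) (S(U) = (U + U)/(U + 2202) = (2*U)/(2202 + U) = 2*U/(2202 + U))
S(2012) + d(-2216) = 2*2012/(2202 + 2012) - 2216 = 2*2012/4214 - 2216 = 2*2012*(1/4214) - 2216 = 2012/2107 - 2216 = -4667100/2107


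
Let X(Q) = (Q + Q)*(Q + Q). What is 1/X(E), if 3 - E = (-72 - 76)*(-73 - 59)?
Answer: 1/1526152356 ≈ 6.5524e-10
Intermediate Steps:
E = -19533 (E = 3 - (-72 - 76)*(-73 - 59) = 3 - (-148)*(-132) = 3 - 1*19536 = 3 - 19536 = -19533)
X(Q) = 4*Q² (X(Q) = (2*Q)*(2*Q) = 4*Q²)
1/X(E) = 1/(4*(-19533)²) = 1/(4*381538089) = 1/1526152356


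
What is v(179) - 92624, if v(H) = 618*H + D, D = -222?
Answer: 17776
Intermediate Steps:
v(H) = -222 + 618*H (v(H) = 618*H - 222 = -222 + 618*H)
v(179) - 92624 = (-222 + 618*179) - 92624 = (-222 + 110622) - 92624 = 110400 - 92624 = 17776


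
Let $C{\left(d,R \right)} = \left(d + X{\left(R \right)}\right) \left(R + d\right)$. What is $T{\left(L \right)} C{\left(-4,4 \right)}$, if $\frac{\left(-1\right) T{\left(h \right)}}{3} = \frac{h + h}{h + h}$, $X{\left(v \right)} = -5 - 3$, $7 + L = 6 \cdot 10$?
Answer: $0$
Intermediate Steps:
$L = 53$ ($L = -7 + 6 \cdot 10 = -7 + 60 = 53$)
$X{\left(v \right)} = -8$
$C{\left(d,R \right)} = \left(-8 + d\right) \left(R + d\right)$ ($C{\left(d,R \right)} = \left(d - 8\right) \left(R + d\right) = \left(-8 + d\right) \left(R + d\right)$)
$T{\left(h \right)} = -3$ ($T{\left(h \right)} = - 3 \frac{h + h}{h + h} = - 3 \frac{2 h}{2 h} = - 3 \cdot 2 h \frac{1}{2 h} = \left(-3\right) 1 = -3$)
$T{\left(L \right)} C{\left(-4,4 \right)} = - 3 \left(\left(-4\right)^{2} - 32 - -32 + 4 \left(-4\right)\right) = - 3 \left(16 - 32 + 32 - 16\right) = \left(-3\right) 0 = 0$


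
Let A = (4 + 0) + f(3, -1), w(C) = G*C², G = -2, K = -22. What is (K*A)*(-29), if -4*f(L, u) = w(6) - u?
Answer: 27753/2 ≈ 13877.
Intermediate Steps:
w(C) = -2*C²
f(L, u) = 18 + u/4 (f(L, u) = -(-2*6² - u)/4 = -(-2*36 - u)/4 = -(-72 - u)/4 = 18 + u/4)
A = 87/4 (A = (4 + 0) + (18 + (¼)*(-1)) = 4 + (18 - ¼) = 4 + 71/4 = 87/4 ≈ 21.750)
(K*A)*(-29) = -22*87/4*(-29) = -957/2*(-29) = 27753/2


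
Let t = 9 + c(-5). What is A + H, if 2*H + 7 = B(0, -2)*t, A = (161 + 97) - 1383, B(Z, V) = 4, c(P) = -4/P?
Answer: -11089/10 ≈ -1108.9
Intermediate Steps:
A = -1125 (A = 258 - 1383 = -1125)
t = 49/5 (t = 9 - 4/(-5) = 9 - 4*(-⅕) = 9 + ⅘ = 49/5 ≈ 9.8000)
H = 161/10 (H = -7/2 + (4*(49/5))/2 = -7/2 + (½)*(196/5) = -7/2 + 98/5 = 161/10 ≈ 16.100)
A + H = -1125 + 161/10 = -11089/10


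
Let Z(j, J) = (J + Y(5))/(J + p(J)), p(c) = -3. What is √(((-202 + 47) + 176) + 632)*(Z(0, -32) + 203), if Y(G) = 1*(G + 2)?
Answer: 1426*√653/7 ≈ 5205.7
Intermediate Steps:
Y(G) = 2 + G (Y(G) = 1*(2 + G) = 2 + G)
Z(j, J) = (7 + J)/(-3 + J) (Z(j, J) = (J + (2 + 5))/(J - 3) = (J + 7)/(-3 + J) = (7 + J)/(-3 + J))
√(((-202 + 47) + 176) + 632)*(Z(0, -32) + 203) = √(((-202 + 47) + 176) + 632)*((7 - 32)/(-3 - 32) + 203) = √((-155 + 176) + 632)*(-25/(-35) + 203) = √(21 + 632)*(-1/35*(-25) + 203) = √653*(5/7 + 203) = √653*(1426/7) = 1426*√653/7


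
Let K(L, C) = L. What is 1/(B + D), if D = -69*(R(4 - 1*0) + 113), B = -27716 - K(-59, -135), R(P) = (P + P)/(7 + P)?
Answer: -11/390546 ≈ -2.8166e-5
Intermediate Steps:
R(P) = 2*P/(7 + P) (R(P) = (2*P)/(7 + P) = 2*P/(7 + P))
B = -27657 (B = -27716 - 1*(-59) = -27716 + 59 = -27657)
D = -86319/11 (D = -69*(2*(4 - 1*0)/(7 + (4 - 1*0)) + 113) = -69*(2*(4 + 0)/(7 + (4 + 0)) + 113) = -69*(2*4/(7 + 4) + 113) = -69*(2*4/11 + 113) = -69*(2*4*(1/11) + 113) = -69*(8/11 + 113) = -69*1251/11 = -86319/11 ≈ -7847.2)
1/(B + D) = 1/(-27657 - 86319/11) = 1/(-390546/11) = -11/390546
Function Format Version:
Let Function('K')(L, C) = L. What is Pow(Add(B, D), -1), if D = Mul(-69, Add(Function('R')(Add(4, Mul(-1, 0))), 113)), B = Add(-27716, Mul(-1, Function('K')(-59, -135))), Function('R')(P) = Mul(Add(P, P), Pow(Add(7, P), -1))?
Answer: Rational(-11, 390546) ≈ -2.8166e-5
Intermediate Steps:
Function('R')(P) = Mul(2, P, Pow(Add(7, P), -1)) (Function('R')(P) = Mul(Mul(2, P), Pow(Add(7, P), -1)) = Mul(2, P, Pow(Add(7, P), -1)))
B = -27657 (B = Add(-27716, Mul(-1, -59)) = Add(-27716, 59) = -27657)
D = Rational(-86319, 11) (D = Mul(-69, Add(Mul(2, Add(4, Mul(-1, 0)), Pow(Add(7, Add(4, Mul(-1, 0))), -1)), 113)) = Mul(-69, Add(Mul(2, Add(4, 0), Pow(Add(7, Add(4, 0)), -1)), 113)) = Mul(-69, Add(Mul(2, 4, Pow(Add(7, 4), -1)), 113)) = Mul(-69, Add(Mul(2, 4, Pow(11, -1)), 113)) = Mul(-69, Add(Mul(2, 4, Rational(1, 11)), 113)) = Mul(-69, Add(Rational(8, 11), 113)) = Mul(-69, Rational(1251, 11)) = Rational(-86319, 11) ≈ -7847.2)
Pow(Add(B, D), -1) = Pow(Add(-27657, Rational(-86319, 11)), -1) = Pow(Rational(-390546, 11), -1) = Rational(-11, 390546)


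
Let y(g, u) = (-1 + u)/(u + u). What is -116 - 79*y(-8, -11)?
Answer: -1750/11 ≈ -159.09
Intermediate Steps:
y(g, u) = (-1 + u)/(2*u) (y(g, u) = (-1 + u)/((2*u)) = (-1 + u)*(1/(2*u)) = (-1 + u)/(2*u))
-116 - 79*y(-8, -11) = -116 - 79*(-1 - 11)/(2*(-11)) = -116 - 79*(-1)*(-12)/(2*11) = -116 - 79*6/11 = -116 - 474/11 = -1750/11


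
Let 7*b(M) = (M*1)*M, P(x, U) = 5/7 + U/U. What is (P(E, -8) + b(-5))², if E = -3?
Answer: 1369/49 ≈ 27.939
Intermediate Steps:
P(x, U) = 12/7 (P(x, U) = 5*(⅐) + 1 = 5/7 + 1 = 12/7)
b(M) = M²/7 (b(M) = ((M*1)*M)/7 = (M*M)/7 = M²/7)
(P(E, -8) + b(-5))² = (12/7 + (⅐)*(-5)²)² = (12/7 + (⅐)*25)² = (12/7 + 25/7)² = (37/7)² = 1369/49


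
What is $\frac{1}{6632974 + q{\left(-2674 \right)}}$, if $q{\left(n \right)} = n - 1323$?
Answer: $\frac{1}{6628977} \approx 1.5085 \cdot 10^{-7}$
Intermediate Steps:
$q{\left(n \right)} = -1323 + n$
$\frac{1}{6632974 + q{\left(-2674 \right)}} = \frac{1}{6632974 - 3997} = \frac{1}{6628977}$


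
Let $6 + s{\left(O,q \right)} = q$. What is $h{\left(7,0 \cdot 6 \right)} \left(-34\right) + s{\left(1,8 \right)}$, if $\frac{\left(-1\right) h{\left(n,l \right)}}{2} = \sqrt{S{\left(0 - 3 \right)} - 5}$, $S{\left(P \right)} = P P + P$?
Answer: $70$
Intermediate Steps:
$s{\left(O,q \right)} = -6 + q$
$S{\left(P \right)} = P + P^{2}$ ($S{\left(P \right)} = P^{2} + P = P + P^{2}$)
$h{\left(n,l \right)} = -2$ ($h{\left(n,l \right)} = - 2 \sqrt{\left(0 - 3\right) \left(1 + \left(0 - 3\right)\right) - 5} = - 2 \sqrt{- 3 \left(1 - 3\right) - 5} = - 2 \sqrt{\left(-3\right) \left(-2\right) - 5} = - 2 \sqrt{6 - 5} = - 2 \sqrt{1} = \left(-2\right) 1 = -2$)
$h{\left(7,0 \cdot 6 \right)} \left(-34\right) + s{\left(1,8 \right)} = \left(-2\right) \left(-34\right) + \left(-6 + 8\right) = 68 + 2 = 70$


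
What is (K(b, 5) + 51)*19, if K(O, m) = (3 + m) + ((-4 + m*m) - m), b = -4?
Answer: 1425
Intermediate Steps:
K(O, m) = -1 + m**2 (K(O, m) = (3 + m) + ((-4 + m**2) - m) = (3 + m) + (-4 + m**2 - m) = -1 + m**2)
(K(b, 5) + 51)*19 = ((-1 + 5**2) + 51)*19 = ((-1 + 25) + 51)*19 = (24 + 51)*19 = 75*19 = 1425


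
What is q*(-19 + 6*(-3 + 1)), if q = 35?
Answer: -1085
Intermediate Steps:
q*(-19 + 6*(-3 + 1)) = 35*(-19 + 6*(-3 + 1)) = 35*(-19 + 6*(-2)) = 35*(-19 - 12) = 35*(-31) = -1085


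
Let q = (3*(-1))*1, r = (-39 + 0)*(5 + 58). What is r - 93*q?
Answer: -2178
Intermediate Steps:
r = -2457 (r = -39*63 = -2457)
q = -3 (q = -3*1 = -3)
r - 93*q = -2457 - 93*(-3) = -2457 + 279 = -2178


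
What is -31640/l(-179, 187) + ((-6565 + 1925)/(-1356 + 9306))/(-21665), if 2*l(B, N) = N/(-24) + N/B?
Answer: 668895889028272/93403989525 ≈ 7161.3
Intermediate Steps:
l(B, N) = -N/48 + N/(2*B) (l(B, N) = (N/(-24) + N/B)/2 = (N*(-1/24) + N/B)/2 = (-N/24 + N/B)/2 = -N/48 + N/(2*B))
-31640/l(-179, 187) + ((-6565 + 1925)/(-1356 + 9306))/(-21665) = -31640*(-8592/(187*(24 - 1*(-179)))) + ((-6565 + 1925)/(-1356 + 9306))/(-21665) = -31640*(-8592/(187*(24 + 179))) - 4640/7950*(-1/21665) = -31640/((1/48)*187*(-1/179)*203) - 4640*1/7950*(-1/21665) = -31640/(-37961/8592) - 464/795*(-1/21665) = -31640*(-8592/37961) + 464/17223675 = 38835840/5423 + 464/17223675 = 668895889028272/93403989525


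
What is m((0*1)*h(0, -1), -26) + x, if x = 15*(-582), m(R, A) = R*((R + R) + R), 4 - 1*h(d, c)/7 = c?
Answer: -8730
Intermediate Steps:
h(d, c) = 28 - 7*c
m(R, A) = 3*R² (m(R, A) = R*(2*R + R) = R*(3*R) = 3*R²)
x = -8730
m((0*1)*h(0, -1), -26) + x = 3*((0*1)*(28 - 7*(-1)))² - 8730 = 3*(0*(28 + 7))² - 8730 = 3*(0*35)² - 8730 = 3*0² - 8730 = 3*0 - 8730 = 0 - 8730 = -8730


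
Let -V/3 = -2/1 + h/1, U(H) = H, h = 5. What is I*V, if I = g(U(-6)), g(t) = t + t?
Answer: 108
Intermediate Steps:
g(t) = 2*t
I = -12 (I = 2*(-6) = -12)
V = -9 (V = -3*(-2/1 + 5/1) = -3*(-2*1 + 5*1) = -3*(-2 + 5) = -3*3 = -9)
I*V = -12*(-9) = 108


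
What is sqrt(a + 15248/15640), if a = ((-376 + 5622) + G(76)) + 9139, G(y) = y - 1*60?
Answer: 3*sqrt(6116078695)/1955 ≈ 120.01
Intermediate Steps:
G(y) = -60 + y (G(y) = y - 60 = -60 + y)
a = 14401 (a = ((-376 + 5622) + (-60 + 76)) + 9139 = (5246 + 16) + 9139 = 5262 + 9139 = 14401)
sqrt(a + 15248/15640) = sqrt(14401 + 15248/15640) = sqrt(14401 + 15248*(1/15640)) = sqrt(14401 + 1906/1955) = sqrt(28155861/1955) = 3*sqrt(6116078695)/1955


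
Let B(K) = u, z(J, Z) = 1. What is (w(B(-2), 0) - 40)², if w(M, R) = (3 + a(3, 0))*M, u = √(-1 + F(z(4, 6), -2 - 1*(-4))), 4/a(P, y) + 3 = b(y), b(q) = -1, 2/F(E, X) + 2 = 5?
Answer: 4796/3 - 160*I*√3/3 ≈ 1598.7 - 92.376*I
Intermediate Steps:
F(E, X) = ⅔ (F(E, X) = 2/(-2 + 5) = 2/3 = 2*(⅓) = ⅔)
a(P, y) = -1 (a(P, y) = 4/(-3 - 1) = 4/(-4) = 4*(-¼) = -1)
u = I*√3/3 (u = √(-1 + ⅔) = √(-⅓) = I*√3/3 ≈ 0.57735*I)
B(K) = I*√3/3
w(M, R) = 2*M (w(M, R) = (3 - 1)*M = 2*M)
(w(B(-2), 0) - 40)² = (2*(I*√3/3) - 40)² = (2*I*√3/3 - 40)² = (-40 + 2*I*√3/3)²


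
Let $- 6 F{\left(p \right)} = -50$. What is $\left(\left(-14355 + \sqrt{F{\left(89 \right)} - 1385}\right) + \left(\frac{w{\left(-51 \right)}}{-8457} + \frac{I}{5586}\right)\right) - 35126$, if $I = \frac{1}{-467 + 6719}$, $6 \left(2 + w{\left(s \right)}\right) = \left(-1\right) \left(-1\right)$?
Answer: $- \frac{1623798694858315}{32816610456} + \frac{i \sqrt{12390}}{3} \approx -49481.0 + 37.103 i$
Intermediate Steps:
$w{\left(s \right)} = - \frac{11}{6}$ ($w{\left(s \right)} = -2 + \frac{\left(-1\right) \left(-1\right)}{6} = -2 + \frac{1}{6} \cdot 1 = -2 + \frac{1}{6} = - \frac{11}{6}$)
$F{\left(p \right)} = \frac{25}{3}$ ($F{\left(p \right)} = \left(- \frac{1}{6}\right) \left(-50\right) = \frac{25}{3}$)
$I = \frac{1}{6252} \approx 0.00015995$
$\left(\left(-14355 + \sqrt{F{\left(89 \right)} - 1385}\right) + \left(\frac{w{\left(-51 \right)}}{-8457} + \frac{I}{5586}\right)\right) - 35126 = \left(\left(-14355 + \sqrt{\frac{25}{3} - 1385}\right) + \left(- \frac{11}{6 \left(-8457\right)} + \frac{1}{6252 \cdot 5586}\right)\right) - 35126 = \left(\left(-14355 + \sqrt{- \frac{4130}{3}}\right) + \left(\left(- \frac{11}{6}\right) \left(- \frac{1}{8457}\right) + \frac{1}{6252} \cdot \frac{1}{5586}\right)\right) - 35126 = \left(\left(-14355 + \frac{i \sqrt{12390}}{3}\right) + \left(\frac{11}{50742} + \frac{1}{34923672}\right)\right) - 35126 = \left(\left(-14355 + \frac{i \sqrt{12390}}{3}\right) + \frac{7115021}{32816610456}\right) - 35126 = \left(- \frac{471082435980859}{32816610456} + \frac{i \sqrt{12390}}{3}\right) - 35126 = - \frac{1623798694858315}{32816610456} + \frac{i \sqrt{12390}}{3}$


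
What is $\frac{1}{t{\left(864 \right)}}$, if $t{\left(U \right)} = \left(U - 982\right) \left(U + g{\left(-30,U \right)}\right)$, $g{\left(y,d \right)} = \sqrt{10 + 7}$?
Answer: $- \frac{432}{44042261} + \frac{\sqrt{17}}{88084522} \approx -9.7619 \cdot 10^{-6}$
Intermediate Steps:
$g{\left(y,d \right)} = \sqrt{17}$
$t{\left(U \right)} = \left(-982 + U\right) \left(U + \sqrt{17}\right)$ ($t{\left(U \right)} = \left(U - 982\right) \left(U + \sqrt{17}\right) = \left(-982 + U\right) \left(U + \sqrt{17}\right)$)
$\frac{1}{t{\left(864 \right)}} = \frac{1}{864^{2} - 848448 - 982 \sqrt{17} + 864 \sqrt{17}} = \frac{1}{746496 - 848448 - 982 \sqrt{17} + 864 \sqrt{17}} = \frac{1}{-101952 - 118 \sqrt{17}}$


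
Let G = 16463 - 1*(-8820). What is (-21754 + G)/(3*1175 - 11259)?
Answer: -3529/7734 ≈ -0.45630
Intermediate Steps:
G = 25283 (G = 16463 + 8820 = 25283)
(-21754 + G)/(3*1175 - 11259) = (-21754 + 25283)/(3*1175 - 11259) = 3529/(3525 - 11259) = 3529/(-7734) = 3529*(-1/7734) = -3529/7734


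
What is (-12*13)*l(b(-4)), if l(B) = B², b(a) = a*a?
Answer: -39936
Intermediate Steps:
b(a) = a²
(-12*13)*l(b(-4)) = (-12*13)*((-4)²)² = -156*16² = -156*256 = -39936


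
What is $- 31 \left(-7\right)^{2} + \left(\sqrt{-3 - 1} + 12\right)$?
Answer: $-1507 + 2 i \approx -1507.0 + 2.0 i$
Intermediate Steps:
$- 31 \left(-7\right)^{2} + \left(\sqrt{-3 - 1} + 12\right) = \left(-31\right) 49 + \left(\sqrt{-4} + 12\right) = -1519 + \left(2 i + 12\right) = -1519 + \left(12 + 2 i\right) = -1507 + 2 i$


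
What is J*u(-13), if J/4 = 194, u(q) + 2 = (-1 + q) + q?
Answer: -22504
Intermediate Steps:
u(q) = -3 + 2*q (u(q) = -2 + ((-1 + q) + q) = -2 + (-1 + 2*q) = -3 + 2*q)
J = 776 (J = 4*194 = 776)
J*u(-13) = 776*(-3 + 2*(-13)) = 776*(-3 - 26) = 776*(-29) = -22504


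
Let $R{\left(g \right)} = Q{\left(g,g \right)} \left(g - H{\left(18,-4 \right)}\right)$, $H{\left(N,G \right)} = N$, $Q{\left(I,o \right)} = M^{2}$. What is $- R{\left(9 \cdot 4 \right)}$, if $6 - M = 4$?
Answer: $-72$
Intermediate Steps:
$M = 2$ ($M = 6 - 4 = 2$)
$Q{\left(I,o \right)} = 4$ ($Q{\left(I,o \right)} = 2^{2} = 4$)
$R{\left(g \right)} = -72 + 4 g$ ($R{\left(g \right)} = 4 \left(g - 18\right) = 4 \left(-18 + g\right) = -72 + 4 g$)
$- R{\left(9 \cdot 4 \right)} = - (-72 + 4 \cdot 9 \cdot 4) = - (-72 + 4 \cdot 36) = - (-72 + 144) = \left(-1\right) 72 = -72$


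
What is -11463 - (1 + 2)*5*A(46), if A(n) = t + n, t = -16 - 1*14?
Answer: -11703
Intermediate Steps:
t = -30 (t = -16 - 14 = -30)
A(n) = -30 + n
-11463 - (1 + 2)*5*A(46) = -11463 - (1 + 2)*5*(-30 + 46) = -11463 - 3*5*16 = -11463 - 15*16 = -11463 - 1*240 = -11463 - 240 = -11703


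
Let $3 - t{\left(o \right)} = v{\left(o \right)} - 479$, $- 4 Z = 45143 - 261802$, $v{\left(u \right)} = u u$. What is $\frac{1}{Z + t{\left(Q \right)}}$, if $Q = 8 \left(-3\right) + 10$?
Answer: $\frac{4}{217803} \approx 1.8365 \cdot 10^{-5}$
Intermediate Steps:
$v{\left(u \right)} = u^{2}$
$Q = -14$ ($Q = -24 + 10 = -14$)
$Z = \frac{216659}{4}$ ($Z = - \frac{45143 - 261802}{4} = \left(- \frac{1}{4}\right) \left(-216659\right) = \frac{216659}{4} \approx 54165.0$)
$t{\left(o \right)} = 482 - o^{2}$ ($t{\left(o \right)} = 3 - \left(o^{2} - 479\right) = 3 - \left(-479 + o^{2}\right) = 482 - o^{2}$)
$\frac{1}{Z + t{\left(Q \right)}} = \frac{1}{\frac{216659}{4} + \left(482 - \left(-14\right)^{2}\right)} = \frac{1}{\frac{216659}{4} + \left(482 - 196\right)} = \frac{1}{\frac{216659}{4} + 286} = \frac{1}{\frac{217803}{4}} = \frac{4}{217803}$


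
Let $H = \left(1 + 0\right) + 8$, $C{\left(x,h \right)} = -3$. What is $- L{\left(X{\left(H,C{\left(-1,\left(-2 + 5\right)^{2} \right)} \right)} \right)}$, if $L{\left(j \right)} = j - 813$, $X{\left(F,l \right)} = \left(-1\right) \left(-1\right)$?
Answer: $812$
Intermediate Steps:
$H = 9$ ($H = 1 + 8 = 9$)
$X{\left(F,l \right)} = 1$
$L{\left(j \right)} = -813 + j$
$- L{\left(X{\left(H,C{\left(-1,\left(-2 + 5\right)^{2} \right)} \right)} \right)} = - (-813 + 1) = \left(-1\right) \left(-812\right) = 812$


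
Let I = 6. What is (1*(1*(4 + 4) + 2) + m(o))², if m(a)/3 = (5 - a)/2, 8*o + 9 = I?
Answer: 83521/256 ≈ 326.25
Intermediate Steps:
o = -3/8 (o = -9/8 + (⅛)*6 = -9/8 + ¾ = -3/8 ≈ -0.37500)
m(a) = 15/2 - 3*a/2 (m(a) = 3*((5 - a)/2) = 3*((5 - a)*(½)) = 3*(5/2 - a/2) = 15/2 - 3*a/2)
(1*(1*(4 + 4) + 2) + m(o))² = (1*(1*(4 + 4) + 2) + (15/2 - 3/2*(-3/8)))² = (1*(1*8 + 2) + (15/2 + 9/16))² = (1*(8 + 2) + 129/16)² = (1*10 + 129/16)² = (10 + 129/16)² = (289/16)² = 83521/256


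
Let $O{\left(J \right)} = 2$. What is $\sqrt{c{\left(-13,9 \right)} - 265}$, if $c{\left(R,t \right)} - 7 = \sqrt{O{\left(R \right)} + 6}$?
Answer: $\sqrt{-258 + 2 \sqrt{2}} \approx 15.974 i$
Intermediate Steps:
$c{\left(R,t \right)} = 7 + 2 \sqrt{2}$ ($c{\left(R,t \right)} = 7 + \sqrt{2 + 6} = 7 + \sqrt{8} = 7 + 2 \sqrt{2}$)
$\sqrt{c{\left(-13,9 \right)} - 265} = \sqrt{\left(7 + 2 \sqrt{2}\right) - 265} = \sqrt{-258 + 2 \sqrt{2}}$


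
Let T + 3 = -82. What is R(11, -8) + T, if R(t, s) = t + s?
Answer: -82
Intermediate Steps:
T = -85 (T = -3 - 82 = -85)
R(t, s) = s + t
R(11, -8) + T = (-8 + 11) - 85 = 3 - 85 = -82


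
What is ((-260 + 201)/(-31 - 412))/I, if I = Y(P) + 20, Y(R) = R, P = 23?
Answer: 59/19049 ≈ 0.0030973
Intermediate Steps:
I = 43 (I = 23 + 20 = 43)
((-260 + 201)/(-31 - 412))/I = ((-260 + 201)/(-31 - 412))/43 = -59/(-443)*(1/43) = -59*(-1/443)*(1/43) = (59/443)*(1/43) = 59/19049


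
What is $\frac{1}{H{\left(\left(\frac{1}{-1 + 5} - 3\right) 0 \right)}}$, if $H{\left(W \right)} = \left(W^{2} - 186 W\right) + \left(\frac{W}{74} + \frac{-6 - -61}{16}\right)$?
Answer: $\frac{16}{55} \approx 0.29091$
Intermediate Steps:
$H{\left(W \right)} = \frac{55}{16} + W^{2} - \frac{13763 W}{74}$ ($H{\left(W \right)} = \left(W^{2} - 186 W\right) + \left(W \frac{1}{74} + \left(-6 + 61\right) \frac{1}{16}\right) = \left(W^{2} - 186 W\right) + \left(\frac{W}{74} + 55 \cdot \frac{1}{16}\right) = \left(W^{2} - 186 W\right) + \left(\frac{W}{74} + \frac{55}{16}\right) = \left(W^{2} - 186 W\right) + \left(\frac{55}{16} + \frac{W}{74}\right) = \frac{55}{16} + W^{2} - \frac{13763 W}{74}$)
$\frac{1}{H{\left(\left(\frac{1}{-1 + 5} - 3\right) 0 \right)}} = \frac{1}{\frac{55}{16} + \left(\left(\frac{1}{-1 + 5} - 3\right) 0\right)^{2} - \frac{13763 \left(\frac{1}{-1 + 5} - 3\right) 0}{74}} = \frac{1}{\frac{55}{16} + \left(\left(\frac{1}{4} - 3\right) 0\right)^{2} - \frac{13763 \left(\frac{1}{4} - 3\right) 0}{74}} = \frac{1}{\frac{55}{16} + \left(\left(- \frac{11}{4}\right) 0\right)^{2} - \frac{13763 \left(\left(- \frac{11}{4}\right) 0\right)}{74}} = \frac{1}{\frac{55}{16} + 0^{2} - 0} = \frac{1}{\frac{55}{16} + 0 + 0} = \frac{1}{\frac{55}{16}} = \frac{16}{55}$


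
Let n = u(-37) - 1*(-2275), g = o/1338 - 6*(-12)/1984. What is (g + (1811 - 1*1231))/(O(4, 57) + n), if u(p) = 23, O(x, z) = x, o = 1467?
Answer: 32138963/127309808 ≈ 0.25245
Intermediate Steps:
g = 62643/55304 (g = 1467/1338 - 6*(-12)/1984 = 1467*(1/1338) + 72*(1/1984) = 489/446 + 9/248 = 62643/55304 ≈ 1.1327)
n = 2298 (n = 23 - 1*(-2275) = 23 + 2275 = 2298)
(g + (1811 - 1*1231))/(O(4, 57) + n) = (62643/55304 + (1811 - 1*1231))/(4 + 2298) = (62643/55304 + (1811 - 1231))/2302 = (62643/55304 + 580)*(1/2302) = (32138963/55304)*(1/2302) = 32138963/127309808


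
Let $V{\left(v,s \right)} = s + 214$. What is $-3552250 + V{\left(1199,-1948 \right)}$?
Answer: $-3553984$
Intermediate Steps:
$V{\left(v,s \right)} = 214 + s$
$-3552250 + V{\left(1199,-1948 \right)} = -3552250 + \left(214 - 1948\right) = -3552250 - 1734 = -3553984$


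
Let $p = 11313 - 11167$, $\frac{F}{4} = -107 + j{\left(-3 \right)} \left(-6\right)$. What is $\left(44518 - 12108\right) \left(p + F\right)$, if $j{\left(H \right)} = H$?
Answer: $-6806100$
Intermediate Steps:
$F = -356$ ($F = 4 \left(-107 - -18\right) = 4 \left(-107 + 18\right) = 4 \left(-89\right) = -356$)
$p = 146$ ($p = 11313 - 11167 = 146$)
$\left(44518 - 12108\right) \left(p + F\right) = \left(44518 - 12108\right) \left(146 - 356\right) = 32410 \left(-210\right) = -6806100$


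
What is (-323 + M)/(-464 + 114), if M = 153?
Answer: 17/35 ≈ 0.48571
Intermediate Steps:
(-323 + M)/(-464 + 114) = (-323 + 153)/(-464 + 114) = -170/(-350) = -170*(-1/350) = 17/35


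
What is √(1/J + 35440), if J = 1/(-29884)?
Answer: 2*√1389 ≈ 74.539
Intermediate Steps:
J = -1/29884 ≈ -3.3463e-5
√(1/J + 35440) = √(1/(-1/29884) + 35440) = √(-29884 + 35440) = √5556 = 2*√1389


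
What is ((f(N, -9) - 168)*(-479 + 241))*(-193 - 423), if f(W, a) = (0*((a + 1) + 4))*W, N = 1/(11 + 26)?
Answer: -24630144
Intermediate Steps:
N = 1/37 ≈ 0.027027
f(W, a) = 0 (f(W, a) = (0*((1 + a) + 4))*W = (0*(5 + a))*W = 0*W = 0)
((f(N, -9) - 168)*(-479 + 241))*(-193 - 423) = ((0 - 168)*(-479 + 241))*(-193 - 423) = -168*(-238)*(-616) = 39984*(-616) = -24630144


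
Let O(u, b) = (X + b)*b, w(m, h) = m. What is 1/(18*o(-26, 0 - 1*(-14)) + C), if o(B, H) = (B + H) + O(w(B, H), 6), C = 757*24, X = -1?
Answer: 1/18492 ≈ 5.4077e-5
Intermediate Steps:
O(u, b) = b*(-1 + b) (O(u, b) = (-1 + b)*b = b*(-1 + b))
C = 18168
o(B, H) = 30 + B + H (o(B, H) = (B + H) + 6*(-1 + 6) = (B + H) + 6*5 = (B + H) + 30 = 30 + B + H)
1/(18*o(-26, 0 - 1*(-14)) + C) = 1/(18*(30 - 26 + (0 - 1*(-14))) + 18168) = 1/(18*(30 - 26 + (0 + 14)) + 18168) = 1/(18*(30 - 26 + 14) + 18168) = 1/(18*18 + 18168) = 1/(324 + 18168) = 1/18492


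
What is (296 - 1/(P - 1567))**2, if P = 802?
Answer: 51275526481/585225 ≈ 87617.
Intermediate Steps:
(296 - 1/(P - 1567))**2 = (296 - 1/(802 - 1567))**2 = (296 - 1/(-765))**2 = (296 - 1*(-1/765))**2 = (296 + 1/765)**2 = (226441/765)**2 = 51275526481/585225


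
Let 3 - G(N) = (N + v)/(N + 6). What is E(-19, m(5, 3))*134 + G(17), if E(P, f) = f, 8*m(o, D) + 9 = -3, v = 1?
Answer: -4572/23 ≈ -198.78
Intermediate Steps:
m(o, D) = -3/2 (m(o, D) = -9/8 + (⅛)*(-3) = -9/8 - 3/8 = -3/2)
G(N) = 3 - (1 + N)/(6 + N) (G(N) = 3 - (N + 1)/(N + 6) = 3 - (1 + N)/(6 + N))
E(-19, m(5, 3))*134 + G(17) = -3/2*134 + (17 + 2*17)/(6 + 17) = -201 + (17 + 34)/23 = -201 + (1/23)*51 = -201 + 51/23 = -4572/23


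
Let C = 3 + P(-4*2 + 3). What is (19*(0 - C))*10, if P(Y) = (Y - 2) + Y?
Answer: 1710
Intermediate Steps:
P(Y) = -2 + 2*Y (P(Y) = (-2 + Y) + Y = -2 + 2*Y)
C = -9 (C = 3 + (-2 + 2*(-4*2 + 3)) = 3 + (-2 + 2*(-8 + 3)) = 3 + (-2 + 2*(-5)) = 3 + (-2 - 10) = 3 - 12 = -9)
(19*(0 - C))*10 = (19*(0 - 1*(-9)))*10 = (19*(0 + 9))*10 = (19*9)*10 = 171*10 = 1710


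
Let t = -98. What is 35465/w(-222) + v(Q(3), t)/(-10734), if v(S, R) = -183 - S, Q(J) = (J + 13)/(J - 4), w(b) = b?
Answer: -10573451/66193 ≈ -159.74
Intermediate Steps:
Q(J) = (13 + J)/(-4 + J)
35465/w(-222) + v(Q(3), t)/(-10734) = 35465/(-222) + (-183 - (13 + 3)/(-4 + 3))/(-10734) = 35465*(-1/222) + (-183 - 16/(-1))*(-1/10734) = -35465/222 + (-183 - (-1)*16)*(-1/10734) = -35465/222 + (-183 - 1*(-16))*(-1/10734) = -35465/222 + (-183 + 16)*(-1/10734) = -35465/222 - 167*(-1/10734) = -35465/222 + 167/10734 = -10573451/66193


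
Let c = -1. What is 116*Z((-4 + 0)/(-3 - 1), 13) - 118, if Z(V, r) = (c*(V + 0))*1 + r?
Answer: 1274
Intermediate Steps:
Z(V, r) = r - V (Z(V, r) = -(V + 0)*1 + r = -V*1 + r = -V + r = r - V)
116*Z((-4 + 0)/(-3 - 1), 13) - 118 = 116*(13 - (-4 + 0)/(-3 - 1)) - 118 = 116*(13 - (-4)/(-4)) - 118 = 116*(13 - (-4)*(-1)/4) - 118 = 116*(13 - 1*1) - 118 = 116*(13 - 1) - 118 = 116*12 - 118 = 1392 - 118 = 1274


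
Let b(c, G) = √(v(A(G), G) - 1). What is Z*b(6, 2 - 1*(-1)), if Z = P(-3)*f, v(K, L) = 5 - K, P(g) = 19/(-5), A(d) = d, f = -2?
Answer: 38/5 ≈ 7.6000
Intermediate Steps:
P(g) = -19/5 (P(g) = 19*(-⅕) = -19/5)
b(c, G) = √(4 - G) (b(c, G) = √((5 - G) - 1) = √(4 - G))
Z = 38/5 (Z = -19/5*(-2) = 38/5 ≈ 7.6000)
Z*b(6, 2 - 1*(-1)) = 38*√(4 - (2 - 1*(-1)))/5 = 38*√(4 - (2 + 1))/5 = 38*√(4 - 1*3)/5 = 38*√(4 - 3)/5 = 38*√1/5 = (38/5)*1 = 38/5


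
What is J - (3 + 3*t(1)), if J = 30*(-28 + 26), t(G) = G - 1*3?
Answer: -57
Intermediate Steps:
t(G) = -3 + G (t(G) = G - 3 = -3 + G)
J = -60 (J = 30*(-2) = -60)
J - (3 + 3*t(1)) = -60 - (3 + 3*(-3 + 1)) = -60 - (3 + 3*(-2)) = -60 - (3 - 6) = -60 - 1*(-3) = -60 + 3 = -57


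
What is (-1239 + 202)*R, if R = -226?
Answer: 234362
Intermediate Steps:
(-1239 + 202)*R = (-1239 + 202)*(-226) = -1037*(-226) = 234362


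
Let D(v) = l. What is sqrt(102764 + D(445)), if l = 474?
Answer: sqrt(103238) ≈ 321.31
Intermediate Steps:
D(v) = 474
sqrt(102764 + D(445)) = sqrt(102764 + 474) = sqrt(103238)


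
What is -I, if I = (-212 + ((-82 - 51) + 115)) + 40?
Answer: 190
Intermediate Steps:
I = -190 (I = (-212 + (-133 + 115)) + 40 = (-212 - 18) + 40 = -230 + 40 = -190)
-I = -1*(-190) = 190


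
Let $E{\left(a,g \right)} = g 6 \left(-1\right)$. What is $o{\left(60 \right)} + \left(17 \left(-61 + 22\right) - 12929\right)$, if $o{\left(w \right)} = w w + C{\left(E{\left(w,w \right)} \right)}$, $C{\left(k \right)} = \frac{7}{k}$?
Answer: $- \frac{3597127}{360} \approx -9992.0$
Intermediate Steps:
$E{\left(a,g \right)} = - 6 g$ ($E{\left(a,g \right)} = 6 g \left(-1\right) = - 6 g$)
$o{\left(w \right)} = w^{2} - \frac{7}{6 w}$ ($o{\left(w \right)} = w w + \frac{7}{\left(-6\right) w} = w^{2} + 7 \left(- \frac{1}{6 w}\right) = w^{2} - \frac{7}{6 w}$)
$o{\left(60 \right)} + \left(17 \left(-61 + 22\right) - 12929\right) = \frac{- \frac{7}{6} + 60^{3}}{60} + \left(17 \left(-61 + 22\right) - 12929\right) = \frac{- \frac{7}{6} + 216000}{60} + \left(17 \left(-39\right) - 12929\right) = \frac{1}{60} \cdot \frac{1295993}{6} - 13592 = \frac{1295993}{360} - 13592 = - \frac{3597127}{360}$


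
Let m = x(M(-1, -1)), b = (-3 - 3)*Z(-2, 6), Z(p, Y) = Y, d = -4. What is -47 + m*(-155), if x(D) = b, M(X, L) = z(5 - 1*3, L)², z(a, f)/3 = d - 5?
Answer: 5533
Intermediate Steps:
z(a, f) = -27 (z(a, f) = 3*(-4 - 5) = 3*(-9) = -27)
b = -36 (b = (-3 - 3)*6 = -6*6 = -36)
M(X, L) = 729 (M(X, L) = (-27)² = 729)
x(D) = -36
m = -36
-47 + m*(-155) = -47 - 36*(-155) = -47 + 5580 = 5533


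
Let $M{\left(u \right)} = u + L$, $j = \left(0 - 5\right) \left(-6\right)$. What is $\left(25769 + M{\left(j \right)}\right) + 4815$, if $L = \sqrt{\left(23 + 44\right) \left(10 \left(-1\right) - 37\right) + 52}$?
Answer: $30614 + i \sqrt{3097} \approx 30614.0 + 55.651 i$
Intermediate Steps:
$j = 30$ ($j = \left(-5\right) \left(-6\right) = 30$)
$L = i \sqrt{3097}$ ($L = \sqrt{67 \left(-10 - 37\right) + 52} = \sqrt{67 \left(-47\right) + 52} = \sqrt{-3149 + 52} = \sqrt{-3097} = i \sqrt{3097} \approx 55.651 i$)
$M{\left(u \right)} = u + i \sqrt{3097}$
$\left(25769 + M{\left(j \right)}\right) + 4815 = \left(25769 + \left(30 + i \sqrt{3097}\right)\right) + 4815 = \left(25799 + i \sqrt{3097}\right) + 4815 = 30614 + i \sqrt{3097}$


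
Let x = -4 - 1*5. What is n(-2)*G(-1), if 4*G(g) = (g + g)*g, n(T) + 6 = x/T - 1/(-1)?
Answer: -1/4 ≈ -0.25000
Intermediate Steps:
x = -9 (x = -4 - 5 = -9)
n(T) = -5 - 9/T (n(T) = -6 + (-9/T - 1/(-1)) = -6 + (-9/T - 1*(-1)) = -6 + (-9/T + 1) = -6 + (1 - 9/T) = -5 - 9/T)
G(g) = g**2/2 (G(g) = ((g + g)*g)/4 = ((2*g)*g)/4 = (2*g**2)/4 = g**2/2)
n(-2)*G(-1) = (-5 - 9/(-2))*((1/2)*(-1)**2) = (-5 - 9*(-1/2))*((1/2)*1) = (-5 + 9/2)*(1/2) = -1/2*1/2 = -1/4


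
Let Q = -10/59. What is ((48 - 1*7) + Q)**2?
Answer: 5803281/3481 ≈ 1667.1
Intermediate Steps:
Q = -10/59 (Q = -10*1/59 = -10/59 ≈ -0.16949)
((48 - 1*7) + Q)**2 = ((48 - 1*7) - 10/59)**2 = ((48 - 7) - 10/59)**2 = (41 - 10/59)**2 = (2409/59)**2 = 5803281/3481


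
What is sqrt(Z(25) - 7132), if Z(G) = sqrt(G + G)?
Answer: sqrt(-7132 + 5*sqrt(2)) ≈ 84.409*I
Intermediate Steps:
Z(G) = sqrt(2)*sqrt(G) (Z(G) = sqrt(2*G) = sqrt(2)*sqrt(G))
sqrt(Z(25) - 7132) = sqrt(sqrt(2)*sqrt(25) - 7132) = sqrt(sqrt(2)*5 - 7132) = sqrt(5*sqrt(2) - 7132) = sqrt(-7132 + 5*sqrt(2))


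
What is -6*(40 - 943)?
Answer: 5418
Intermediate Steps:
-6*(40 - 943) = -6*(-903) = 5418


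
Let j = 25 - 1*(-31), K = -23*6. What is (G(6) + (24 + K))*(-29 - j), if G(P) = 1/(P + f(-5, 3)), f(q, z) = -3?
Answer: 28985/3 ≈ 9661.7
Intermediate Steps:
K = -138
G(P) = 1/(-3 + P) (G(P) = 1/(P - 3) = 1/(-3 + P))
j = 56 (j = 25 + 31 = 56)
(G(6) + (24 + K))*(-29 - j) = (1/(-3 + 6) + (24 - 138))*(-29 - 1*56) = (1/3 - 114)*(-29 - 56) = (⅓ - 114)*(-85) = -341/3*(-85) = 28985/3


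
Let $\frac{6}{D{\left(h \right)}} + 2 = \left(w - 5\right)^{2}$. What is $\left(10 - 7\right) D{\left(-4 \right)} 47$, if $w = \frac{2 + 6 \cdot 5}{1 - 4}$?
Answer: $\frac{7614}{2191} \approx 3.4751$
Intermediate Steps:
$w = - \frac{32}{3}$ ($w = \frac{2 + 30}{-3} = 32 \left(- \frac{1}{3}\right) = - \frac{32}{3} \approx -10.667$)
$D{\left(h \right)} = \frac{54}{2191}$ ($D{\left(h \right)} = \frac{6}{-2 + \left(- \frac{32}{3} - 5\right)^{2}} = \frac{6}{-2 + \left(- \frac{47}{3}\right)^{2}} = \frac{6}{-2 + \frac{2209}{9}} = \frac{6}{\frac{2191}{9}} = 6 \cdot \frac{9}{2191} = \frac{54}{2191}$)
$\left(10 - 7\right) D{\left(-4 \right)} 47 = \left(10 - 7\right) \frac{54}{2191} \cdot 47 = 3 \cdot \frac{54}{2191} \cdot 47 = \frac{162}{2191} \cdot 47 = \frac{7614}{2191}$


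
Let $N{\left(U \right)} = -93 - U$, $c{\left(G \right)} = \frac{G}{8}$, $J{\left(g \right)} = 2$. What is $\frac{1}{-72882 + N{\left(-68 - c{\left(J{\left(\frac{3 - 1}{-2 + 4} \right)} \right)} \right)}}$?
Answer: $- \frac{4}{291627} \approx -1.3716 \cdot 10^{-5}$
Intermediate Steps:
$c{\left(G \right)} = \frac{G}{8}$ ($c{\left(G \right)} = G \frac{1}{8} = \frac{G}{8}$)
$\frac{1}{-72882 + N{\left(-68 - c{\left(J{\left(\frac{3 - 1}{-2 + 4} \right)} \right)} \right)}} = \frac{1}{-72882 - \left(25 - \frac{1}{8} \cdot 2\right)} = \frac{1}{-72882 - \left(25 - \frac{1}{4}\right)} = \frac{1}{-72882 - \frac{99}{4}} = \frac{1}{- \frac{291627}{4}} = - \frac{4}{291627}$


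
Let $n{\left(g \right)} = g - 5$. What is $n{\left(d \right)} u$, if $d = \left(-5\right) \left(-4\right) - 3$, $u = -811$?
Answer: $-9732$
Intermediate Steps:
$d = 17$ ($d = 20 - 3 = 17$)
$n{\left(g \right)} = -5 + g$
$n{\left(d \right)} u = \left(-5 + 17\right) \left(-811\right) = 12 \left(-811\right) = -9732$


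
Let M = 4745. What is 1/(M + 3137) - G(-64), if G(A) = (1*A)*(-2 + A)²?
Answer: 2197375489/7882 ≈ 2.7878e+5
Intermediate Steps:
G(A) = A*(-2 + A)²
1/(M + 3137) - G(-64) = 1/(4745 + 3137) - (-64)*(-2 - 64)² = 1/7882 - (-64)*(-66)² = 1/7882 - (-64)*4356 = 1/7882 - 1*(-278784) = 1/7882 + 278784 = 2197375489/7882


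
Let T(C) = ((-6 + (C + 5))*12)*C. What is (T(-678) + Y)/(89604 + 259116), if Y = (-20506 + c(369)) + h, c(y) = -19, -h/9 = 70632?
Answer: 4868131/348720 ≈ 13.960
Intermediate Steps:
h = -635688 (h = -9*70632 = -635688)
T(C) = C*(-12 + 12*C) (T(C) = ((-6 + (5 + C))*12)*C = ((-1 + C)*12)*C = (-12 + 12*C)*C = C*(-12 + 12*C))
Y = -656213 (Y = (-20506 - 19) - 635688 = -20525 - 635688 = -656213)
(T(-678) + Y)/(89604 + 259116) = (12*(-678)*(-1 - 678) - 656213)/(89604 + 259116) = (12*(-678)*(-679) - 656213)/348720 = (5524344 - 656213)*(1/348720) = 4868131*(1/348720) = 4868131/348720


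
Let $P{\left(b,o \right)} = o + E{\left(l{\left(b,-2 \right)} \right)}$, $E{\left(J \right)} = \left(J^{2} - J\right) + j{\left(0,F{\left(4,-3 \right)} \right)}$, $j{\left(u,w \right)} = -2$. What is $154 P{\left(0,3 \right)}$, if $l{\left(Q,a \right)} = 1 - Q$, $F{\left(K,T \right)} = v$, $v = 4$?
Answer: $154$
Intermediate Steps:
$F{\left(K,T \right)} = 4$
$E{\left(J \right)} = -2 + J^{2} - J$ ($E{\left(J \right)} = \left(J^{2} - J\right) - 2 = -2 + J^{2} - J$)
$P{\left(b,o \right)} = -3 + b + o + \left(1 - b\right)^{2}$ ($P{\left(b,o \right)} = o - \left(3 - b - \left(1 - b\right)^{2}\right) = o + \left(-2 + \left(1 - b\right)^{2} + \left(-1 + b\right)\right) = o + \left(-3 + b + \left(1 - b\right)^{2}\right) = -3 + b + o + \left(1 - b\right)^{2}$)
$154 P{\left(0,3 \right)} = 154 \left(-2 + 3 + 0^{2} - 0\right) = 154 \left(-2 + 3 + 0 + 0\right) = 154 \cdot 1 = 154$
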